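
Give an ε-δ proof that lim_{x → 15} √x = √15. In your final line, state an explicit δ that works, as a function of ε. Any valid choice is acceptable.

Let ε > 0. We want δ > 0 such that 0 < |x − 15| < δ implies |√x − √15| < ε.
Multiplying by the conjugate, |√x − √15| = |x − 15|/(√x + √15).
Restrict δ ≤ 15 so that |x − 15| < 15 forces x > 0, and then √x + √15 > √15.
Hence |√x − √15| < |x − 15|/√15, which is < ε once |x − 15| < √15·ε.
Take δ = min(15, √15·ε). If 0 < |x − 15| < δ then x > 0 and |√x − √15| < |x − 15|/√15 < ε.

δ = min(15, √15·ε)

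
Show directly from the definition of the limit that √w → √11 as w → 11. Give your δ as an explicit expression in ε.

Let ε > 0 be given. We want δ > 0 such that 0 < |w − 11| < δ implies |√w − √11| < ε.
Rationalise: √w − √11 = (w − 11)/(√w + √11), so |√w − √11| = |w − 11|/(√w + √11).
Restrict δ ≤ 11 so that |w − 11| < 11 forces w > 0, and then √w + √11 > √11.
Hence |√w − √11| < |w − 11|/√11, which is < ε once |w − 11| < √11·ε.
Take δ = min(11, √11·ε). If 0 < |w − 11| < δ then w > 0 and |√w − √11| < |w − 11|/√11 < ε.

δ = min(11, √11·ε)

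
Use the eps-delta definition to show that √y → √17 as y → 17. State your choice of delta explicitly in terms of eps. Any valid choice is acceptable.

delta = min(17, √17·eps)

Let eps > 0. We want delta > 0 such that 0 < |y − 17| < delta implies |√y − √17| < eps.
Rationalise: √y − √17 = (y − 17)/(√y + √17), so |√y − √17| = |y − 17|/(√y + √17).
Restrict delta ≤ 17 so that |y − 17| < 17 forces y > 0, and then √y + √17 > √17.
Hence |√y − √17| < |y − 17|/√17, which is < eps once |y − 17| < √17·eps.
Take delta = min(17, √17·eps). If 0 < |y − 17| < delta then y > 0 and |√y − √17| < |y − 17|/√17 < eps.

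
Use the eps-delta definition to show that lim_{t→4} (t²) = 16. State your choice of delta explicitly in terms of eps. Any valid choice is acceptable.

delta = min(2, eps/10)

Let eps > 0. We seek delta > 0 with 0 < |t − 4| < delta ⇒ |t² − 16| < eps.
Factor: t² − 16 = (t − 4)(t + 4), so |t² − 16| = |t − 4|·|t + 4|.
Restrict delta ≤ 2. Then |t − 4| < 2 gives |t| < 6, so by the triangle inequality |t + 4| ≤ 6 + 4 = 10.
Hence |t² − 16| ≤ 10|t − 4|, which is < eps once |t − 4| < eps/10.
Take delta = min(2, eps/10). If 0 < |t − 4| < delta then both bounds hold and |t² − 16| ≤ 10|t − 4| < 10·(eps/10) = eps.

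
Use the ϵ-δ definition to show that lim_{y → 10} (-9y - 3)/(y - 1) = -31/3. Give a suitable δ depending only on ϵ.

δ = min(9/2, (27/8)ϵ)

Suppose ϵ > 0. We want δ > 0 with 0 < |y − 10| < δ ⇒ |(-9y - 3)/(y - 1) + 31/3| < ϵ.
Combining over a common denominator, (-9y - 3)/(y - 1) + 31/3 = [(-9y - 3)·9 − (-93)·(y - 1)] / [9·(y - 1)] = 12(y − 10) / (9(y - 1)).
So |(-9y - 3)/(y - 1) + 31/3| = 12|y − 10| / (9·|y − 1|).
Restrict δ ≤ 9/2. Then |y − 10| < 9/2 gives |y − 1| = |(y − 10) + 9| ≥ 9 − 9/2 = 9/2.
Hence |(-9y - 3)/(y - 1) + 31/3| < 12|y − 10|/(9·(9/2)) = (8/27)|y − 10|, which is < ϵ once |y − 10| < (27/8)ϵ.
Take δ = min(9/2, (27/8)ϵ). Then 0 < |y − 10| < δ forces both bounds, so |(-9y - 3)/(y - 1) + 31/3| < ϵ.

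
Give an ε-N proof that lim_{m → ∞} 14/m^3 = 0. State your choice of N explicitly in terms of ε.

Let ε > 0 be given. For m ≥ 1, |14/m^3 − 0| = 14/m^3.
14/m^3 < ε ⇔ m^3 > 14/ε ⇔ m > (14/ε)^{1/3}.
Take N = (14/ε)^{1/3}. Then m > N implies 14/m^3 < ε.

N = (14/ε)^{1/3}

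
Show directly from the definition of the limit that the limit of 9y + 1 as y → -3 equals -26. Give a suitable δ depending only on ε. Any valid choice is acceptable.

δ = ε/9

Let ε > 0. We need δ > 0 so that 0 < |y + 3| < δ implies |(9y + 1) + 26| < ε.
|(9y + 1) + 26| = |9y + 27| = 9|y + 3|.
Thus it suffices that |y + 3| < ε/9.
Choosing δ = ε/9 gives |(9y + 1) + 26| = 9|y + 3| < ε whenever |y + 3| < δ.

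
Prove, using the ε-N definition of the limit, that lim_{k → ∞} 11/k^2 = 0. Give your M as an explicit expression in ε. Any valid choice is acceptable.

M = (11/ε)^{1/2}

Fix ε > 0. For k ≥ 1, |11/k^2 − 0| = 11/k^2.
11/k^2 < ε ⇔ k^2 > 11/ε ⇔ k > (11/ε)^{1/2}.
Take M = (11/ε)^{1/2}. Then k > M implies 11/k^2 < ε.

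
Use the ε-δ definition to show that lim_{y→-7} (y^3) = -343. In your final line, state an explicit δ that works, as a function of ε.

δ = min(2, ε/193)

Fix ε > 0. We seek δ > 0 with 0 < |y + 7| < δ ⇒ |y^3 + 343| < ε.
Factor: y^3 + 343 = (y + 7)(y^2 - 7y + 49), so |y^3 + 343| = |y + 7|·|y^2 - 7y + 49|.
Restrict δ ≤ 2. Then |y + 7| < 2 gives |y| < 9, so by the triangle inequality |y^2 - 7y + 49| ≤ 9^2 + 7·9 + 49 = 193.
Hence |y^3 + 343| ≤ 193|y + 7|, which is < ε once |y + 7| < ε/193.
Take δ = min(2, ε/193). If 0 < |y + 7| < δ then both bounds hold and |y^3 + 343| ≤ 193|y + 7| < 193·(ε/193) = ε.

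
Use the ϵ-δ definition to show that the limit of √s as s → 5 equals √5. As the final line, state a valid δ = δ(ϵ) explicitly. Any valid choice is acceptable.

δ = min(5, √5·ϵ)

Suppose ϵ > 0. We want δ > 0 such that 0 < |s − 5| < δ implies |√s − √5| < ϵ.
Rationalise: √s − √5 = (s − 5)/(√s + √5), so |√s − √5| = |s − 5|/(√s + √5).
Restrict δ ≤ 5 so that |s − 5| < 5 forces s > 0, and then √s + √5 > √5.
Hence |√s − √5| < |s − 5|/√5, which is < ϵ once |s − 5| < √5·ϵ.
Take δ = min(5, √5·ϵ). If 0 < |s − 5| < δ then s > 0 and |√s − √5| < |s − 5|/√5 < ϵ.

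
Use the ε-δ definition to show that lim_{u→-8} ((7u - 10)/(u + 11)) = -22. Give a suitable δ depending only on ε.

δ = min(3/2, (3/58)ε)

Fix ε > 0. We want δ > 0 with 0 < |u + 8| < δ ⇒ |(7u - 10)/(u + 11) + 22| < ε.
Combining over a common denominator, (7u - 10)/(u + 11) + 22 = [(7u - 10)·3 − (-66)·(u + 11)] / [3·(u + 11)] = 87(u + 8) / (3(u + 11)).
So |(7u - 10)/(u + 11) + 22| = 87|u + 8| / (3·|u + 11|).
Require δ ≤ 3/2, so |u + 11| ≥ |3| − |u + 8| > 3 − 3/2 = 3/2.
Hence |(7u - 10)/(u + 11) + 22| < 87|u + 8|/(3·(3/2)) = (58/3)|u + 8|, which is < ε once |u + 8| < (3/58)ε.
Take δ = min(3/2, (3/58)ε). Then 0 < |u + 8| < δ forces both bounds, so |(7u - 10)/(u + 11) + 22| < ε.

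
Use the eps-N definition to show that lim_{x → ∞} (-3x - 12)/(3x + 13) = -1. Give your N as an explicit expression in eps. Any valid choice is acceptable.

N = (1/3)/eps

Let eps > 0 be given. We seek N > 0 such that x > N implies |(-3x - 12)/(3x + 13) + 1| < eps.
(-3x - 12)/(3x + 13) + 1 = (3(-3x - 12) − (-3)(3x + 13)) / (3(3x + 13)) = 3/(3(3x + 13)).
For x > 0 we have 3x + 13 > 3x, so |(-3x - 12)/(3x + 13) + 1| = 3/(3(3x + 13)) < 3/(3·3x) = (1/3)/x.
Thus |(-3x - 12)/(3x + 13) + 1| < eps whenever x > (1/3)/eps.
Take N = (1/3)/eps. If x > N then |(-3x - 12)/(3x + 13) + 1| < (1/3)/x < eps.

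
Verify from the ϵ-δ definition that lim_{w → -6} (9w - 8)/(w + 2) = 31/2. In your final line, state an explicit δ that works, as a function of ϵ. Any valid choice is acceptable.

Suppose ϵ > 0. We want δ > 0 with 0 < |w + 6| < δ ⇒ |(9w - 8)/(w + 2) − (31/2)| < ϵ.
Combining over a common denominator, (9w - 8)/(w + 2) − (31/2) = [(9w - 8)·(-4) − (-62)·(w + 2)] / [(-4)·(w + 2)] = 26(w + 6) / ((-4)(w + 2)).
So |(9w - 8)/(w + 2) − (31/2)| = 26|w + 6| / (4·|w + 2|).
Require δ ≤ 2, so |w + 2| ≥ |-4| − |w + 6| > 4 − 2 = 2.
Hence |(9w - 8)/(w + 2) − (31/2)| < 26|w + 6|/(4·2) = (13/4)|w + 6|, which is < ϵ once |w + 6| < (4/13)ϵ.
Take δ = min(2, (4/13)ϵ). Then 0 < |w + 6| < δ forces both bounds, so |(9w - 8)/(w + 2) − (31/2)| < ϵ.

δ = min(2, (4/13)ϵ)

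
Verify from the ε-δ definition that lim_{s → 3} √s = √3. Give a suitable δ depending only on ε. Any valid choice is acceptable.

δ = min(3, √3·ε)

Suppose ε > 0. We want δ > 0 such that 0 < |s − 3| < δ implies |√s − √3| < ε.
Rationalise: √s − √3 = (s − 3)/(√s + √3), so |√s − √3| = |s − 3|/(√s + √3).
Restrict δ ≤ 3 so that |s − 3| < 3 forces s > 0, and then √s + √3 > √3.
Hence |√s − √3| < |s − 3|/√3, which is < ε once |s − 3| < √3·ε.
Take δ = min(3, √3·ε). If 0 < |s − 3| < δ then s > 0 and |√s − √3| < |s − 3|/√3 < ε.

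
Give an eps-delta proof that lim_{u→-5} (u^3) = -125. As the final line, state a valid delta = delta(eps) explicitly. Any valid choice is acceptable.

Fix eps > 0. We seek delta > 0 with 0 < |u + 5| < delta ⇒ |u^3 + 125| < eps.
Factor: u^3 + 125 = (u + 5)(u^2 - 5u + 25), so |u^3 + 125| = |u + 5|·|u^2 - 5u + 25|.
Restrict delta ≤ 1. Then |u + 5| < 1 gives |u| < 6, so by the triangle inequality |u^2 - 5u + 25| ≤ 6^2 + 5·6 + 25 = 91.
Hence |u^3 + 125| ≤ 91|u + 5|, which is < eps once |u + 5| < eps/91.
Take delta = min(1, eps/91). If 0 < |u + 5| < delta then both bounds hold and |u^3 + 125| ≤ 91|u + 5| < 91·(eps/91) = eps.

delta = min(1, eps/91)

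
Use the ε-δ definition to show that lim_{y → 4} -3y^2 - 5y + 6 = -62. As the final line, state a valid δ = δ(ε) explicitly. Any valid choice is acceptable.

Let ε > 0. We want δ > 0 such that 0 < |y − 4| < δ implies |(-3y^2 - 5y + 6) + 62| < ε.
(-3y^2 - 5y + 6) + 62 = -3y^2 - 5y + 68 = (y − 4)(-3y - 17).
So |(-3y^2 - 5y + 6) + 62| = |y − 4|·|-3y - 17|.
Assume first that |y − 4| < 1, so |y| < 5. Then |-3y - 17| ≤ 3·5 + 17 = 32.
Hence |(-3y^2 - 5y + 6) + 62| ≤ 32|y − 4| < ε provided |y − 4| < ε/32.
Choosing δ = min(1, ε/32) ensures both conditions, hence |(-3y^2 - 5y + 6) + 62| < ε.

δ = min(1, ε/32)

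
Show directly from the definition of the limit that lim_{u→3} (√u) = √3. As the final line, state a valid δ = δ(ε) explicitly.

δ = min(3, √3·ε)

Let ε > 0 be given. We want δ > 0 such that 0 < |u − 3| < δ implies |√u − √3| < ε.
Multiplying by the conjugate, |√u − √3| = |u − 3|/(√u + √3).
Restrict δ ≤ 3 so that |u − 3| < 3 forces u > 0, and then √u + √3 > √3.
Hence |√u − √3| < |u − 3|/√3, which is < ε once |u − 3| < √3·ε.
Take δ = min(3, √3·ε). If 0 < |u − 3| < δ then u > 0 and |√u − √3| < |u − 3|/√3 < ε.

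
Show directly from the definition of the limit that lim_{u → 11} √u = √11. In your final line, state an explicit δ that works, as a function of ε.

Let ε > 0 be given. We want δ > 0 such that 0 < |u − 11| < δ implies |√u − √11| < ε.
Rationalise: √u − √11 = (u − 11)/(√u + √11), so |√u − √11| = |u − 11|/(√u + √11).
Restrict δ ≤ 11 so that |u − 11| < 11 forces u > 0, and then √u + √11 > √11.
Hence |√u − √11| < |u − 11|/√11, which is < ε once |u − 11| < √11·ε.
Take δ = min(11, √11·ε). If 0 < |u − 11| < δ then u > 0 and |√u − √11| < |u − 11|/√11 < ε.

δ = min(11, √11·ε)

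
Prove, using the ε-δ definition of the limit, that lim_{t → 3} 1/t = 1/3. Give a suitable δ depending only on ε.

Suppose ε > 0. We seek δ > 0 such that 0 < |t − 3| < δ implies |1/t − (1/3)| < ε.
|1/t − (1/3)| = |3 − t|/(3·|t|) = |t − 3|/(3|t|).
Restrict δ ≤ 3/2. Then |t − 3| < 3/2 gives |t| > 3/2, so 3|t| > 9/2.
Then |1/t − (1/3)| < |t − 3|/(9/2), which is < ε when |t − 3| < (9/2)ε.
Take δ = min(3/2, (9/2)ε). Then 0 < |t − 3| < δ gives both |t − 3| < 3/2 and |t − 3| < (9/2)ε, so |1/t − (1/3)| < ε.

δ = min(3/2, (9/2)ε)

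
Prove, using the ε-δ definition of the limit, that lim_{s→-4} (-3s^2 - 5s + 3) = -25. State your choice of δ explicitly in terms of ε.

δ = min(1, ε/22)

Let ε > 0. We want δ > 0 such that 0 < |s + 4| < δ implies |(-3s^2 - 5s + 3) + 25| < ε.
(-3s^2 - 5s + 3) + 25 = -3s^2 - 5s + 28 = (s + 4)(-3s + 7).
So |(-3s^2 - 5s + 3) + 25| = |s + 4|·|-3s + 7|.
Assume first that |s + 4| < 1, so |s| < 5. Then |-3s + 7| ≤ 3·5 + 7 = 22.
Hence |(-3s^2 - 5s + 3) + 25| ≤ 22|s + 4| < ε provided |s + 4| < ε/22.
Choosing δ = min(1, ε/22) ensures both conditions, hence |(-3s^2 - 5s + 3) + 25| < ε.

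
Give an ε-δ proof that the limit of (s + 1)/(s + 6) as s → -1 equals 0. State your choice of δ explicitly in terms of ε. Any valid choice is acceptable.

δ = min(5/2, (5/2)ε)

Suppose ε > 0. We want δ > 0 with 0 < |s + 1| < δ ⇒ |(s + 1)/(s + 6) − 0| < ε.
Combining over a common denominator, (s + 1)/(s + 6) − 0 = [(s + 1)·5 − 0·(s + 6)] / [5·(s + 6)] = 5(s + 1) / (5(s + 6)).
So |(s + 1)/(s + 6) − 0| = 5|s + 1| / (5·|s + 6|).
Require δ ≤ 5/2, so |s + 6| ≥ |5| − |s + 1| > 5 − 5/2 = 5/2.
Hence |(s + 1)/(s + 6) − 0| < 5|s + 1|/(5·(5/2)) = (2/5)|s + 1|, which is < ε once |s + 1| < (5/2)ε.
Take δ = min(5/2, (5/2)ε). Then 0 < |s + 1| < δ forces both bounds, so |(s + 1)/(s + 6) − 0| < ε.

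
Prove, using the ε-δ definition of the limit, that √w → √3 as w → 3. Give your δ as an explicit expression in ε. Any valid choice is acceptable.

δ = min(3, √3·ε)

Let ε > 0 be given. We want δ > 0 such that 0 < |w − 3| < δ implies |√w − √3| < ε.
Multiplying by the conjugate, |√w − √3| = |w − 3|/(√w + √3).
Restrict δ ≤ 3 so that |w − 3| < 3 forces w > 0, and then √w + √3 > √3.
Hence |√w − √3| < |w − 3|/√3, which is < ε once |w − 3| < √3·ε.
Take δ = min(3, √3·ε). If 0 < |w − 3| < δ then w > 0 and |√w − √3| < |w − 3|/√3 < ε.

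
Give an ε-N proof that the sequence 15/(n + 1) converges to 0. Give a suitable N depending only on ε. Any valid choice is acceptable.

Let ε > 0. For n ≥ 1, |15/(n + 1) − 0| = 15/(n + 1) ≤ 15/n.
We need 15/n < ε, i.e. n > 15/ε.
Take N = 15/ε. If n > N then |15/(n + 1)| ≤ 15/n < ε.

N = 15/ε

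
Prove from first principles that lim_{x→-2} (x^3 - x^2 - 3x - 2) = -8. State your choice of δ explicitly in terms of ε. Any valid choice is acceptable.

Suppose ε > 0. We want δ > 0 such that 0 < |x + 2| < δ implies |(x^3 - x^2 - 3x - 2) + 8| < ε.
(x^3 - x^2 - 3x - 2) + 8 = x^3 - x^2 - 3x + 6 = (x + 2)(x^2 - 3x + 3).
So |(x^3 - x^2 - 3x - 2) + 8| = |x + 2|·|x^2 - 3x + 3|.
Require δ ≤ 2. Then |x + 2| < 2 gives |x| < 4, and by the triangle inequality |x^2 - 3x + 3| ≤ 4^2 + 3·4 + 3 = 31.
Hence |(x^3 - x^2 - 3x - 2) + 8| ≤ 31|x + 2| < ε provided |x + 2| < ε/31.
Take δ = min(2, ε/31). Then 0 < |x + 2| < δ gives both |x + 2| < 2 and |x + 2| < ε/31, so |(x^3 - x^2 - 3x - 2) + 8| < ε.

δ = min(2, ε/31)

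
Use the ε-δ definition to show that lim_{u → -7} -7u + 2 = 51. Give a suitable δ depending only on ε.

Suppose ε > 0. We need δ > 0 so that 0 < |u + 7| < δ implies |(-7u + 2) − 51| < ε.
Since (-7u + 2) − 51 = -7(u + 7), we have |(-7u + 2) − 51| = 7|u + 7|.
Thus it suffices that |u + 7| < ε/7.
Take δ = ε/7. If 0 < |u + 7| < δ then |(-7u + 2) − 51| = 7|u + 7| < 7·(ε/7) = ε.

δ = ε/7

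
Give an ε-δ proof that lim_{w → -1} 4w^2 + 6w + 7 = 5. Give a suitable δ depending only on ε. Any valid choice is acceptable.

Fix ε > 0. We want δ > 0 such that 0 < |w + 1| < δ implies |(4w^2 + 6w + 7) − 5| < ε.
(4w^2 + 6w + 7) − 5 = 4w^2 + 6w + 2 = (w + 1)(4w + 2).
So |(4w^2 + 6w + 7) − 5| = |w + 1|·|4w + 2|.
Require δ ≤ 1. Then |w + 1| < 1 gives |w| < 2, and by the triangle inequality |4w + 2| ≤ 4·2 + 2 = 10.
Hence |(4w^2 + 6w + 7) − 5| ≤ 10|w + 1| < ε provided |w + 1| < ε/10.
Choosing δ = min(1, ε/10) ensures both conditions, hence |(4w^2 + 6w + 7) − 5| < ε.

δ = min(1, ε/10)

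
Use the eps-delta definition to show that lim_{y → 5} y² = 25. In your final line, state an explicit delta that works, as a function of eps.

delta = min(1, eps/11)

Fix eps > 0. We seek delta > 0 with 0 < |y − 5| < delta ⇒ |y² − 25| < eps.
Factor: y² − 25 = (y − 5)(y + 5), so |y² − 25| = |y − 5|·|y + 5|.
Restrict delta ≤ 1. Then |y − 5| < 1 gives |y| < 6, so by the triangle inequality |y + 5| ≤ 6 + 5 = 11.
Hence |y² − 25| ≤ 11|y − 5|, which is < eps once |y − 5| < eps/11.
Take delta = min(1, eps/11). If 0 < |y − 5| < delta then both bounds hold and |y² − 25| ≤ 11|y − 5| < 11·(eps/11) = eps.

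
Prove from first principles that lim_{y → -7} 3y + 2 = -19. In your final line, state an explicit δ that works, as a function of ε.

Let ε > 0. We need δ > 0 so that 0 < |y + 7| < δ implies |(3y + 2) + 19| < ε.
Since (3y + 2) + 19 = 3(y + 7), we have |(3y + 2) + 19| = 3|y + 7|.
So 3|y + 7| < ε exactly when |y + 7| < ε/3.
Choosing δ = ε/3 gives |(3y + 2) + 19| = 3|y + 7| < ε whenever |y + 7| < δ.

δ = ε/3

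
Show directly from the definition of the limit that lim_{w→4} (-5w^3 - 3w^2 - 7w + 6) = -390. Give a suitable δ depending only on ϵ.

Fix ϵ > 0. We want δ > 0 such that 0 < |w − 4| < δ implies |(-5w^3 - 3w^2 - 7w + 6) + 390| < ϵ.
(-5w^3 - 3w^2 - 7w + 6) + 390 = -5w^3 - 3w^2 - 7w + 396 = (w − 4)(-5w^2 - 23w - 99).
So |(-5w^3 - 3w^2 - 7w + 6) + 390| = |w − 4|·|-5w^2 - 23w - 99|.
Require δ ≤ 2. Then |w − 4| < 2 gives |w| < 6, and by the triangle inequality |-5w^2 - 23w - 99| ≤ 5·6^2 + 23·6 + 99 = 417.
Hence |(-5w^3 - 3w^2 - 7w + 6) + 390| ≤ 417|w − 4| < ϵ provided |w − 4| < ϵ/417.
Choosing δ = min(2, ϵ/417) ensures both conditions, hence |(-5w^3 - 3w^2 - 7w + 6) + 390| < ϵ.

δ = min(2, ϵ/417)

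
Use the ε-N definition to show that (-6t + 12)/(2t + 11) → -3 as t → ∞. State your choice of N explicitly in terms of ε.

N = (45/2)/ε

Let ε > 0 be given. We seek N > 0 such that t > N implies |(-6t + 12)/(2t + 11) + 3| < ε.
(-6t + 12)/(2t + 11) + 3 = (2(-6t + 12) − (-6)(2t + 11)) / (2(2t + 11)) = 90/(2(2t + 11)).
For t > 0 we have 2t + 11 > 2t, so |(-6t + 12)/(2t + 11) + 3| = 90/(2(2t + 11)) < 90/(2·2t) = (45/2)/t.
Thus |(-6t + 12)/(2t + 11) + 3| < ε whenever t > (45/2)/ε.
Take N = (45/2)/ε. If t > N then |(-6t + 12)/(2t + 11) + 3| < (45/2)/t < ε.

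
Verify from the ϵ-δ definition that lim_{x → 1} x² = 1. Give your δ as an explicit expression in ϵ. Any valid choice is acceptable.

δ = min(2, ϵ/4)

Fix ϵ > 0. We seek δ > 0 with 0 < |x − 1| < δ ⇒ |x² − 1| < ϵ.
Factor: x² − 1 = (x − 1)(x + 1), so |x² − 1| = |x − 1|·|x + 1|.
Restrict δ ≤ 2. Then |x − 1| < 2 gives |x| < 3, so by the triangle inequality |x + 1| ≤ 3 + 1 = 4.
Hence |x² − 1| ≤ 4|x − 1|, which is < ϵ once |x − 1| < ϵ/4.
Take δ = min(2, ϵ/4). If 0 < |x − 1| < δ then both bounds hold and |x² − 1| ≤ 4|x − 1| < 4·(ϵ/4) = ϵ.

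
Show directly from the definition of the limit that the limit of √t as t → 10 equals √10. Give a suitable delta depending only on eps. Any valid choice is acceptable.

delta = min(10, √10·eps)

Fix eps > 0. We want delta > 0 such that 0 < |t − 10| < delta implies |√t − √10| < eps.
Rationalise: √t − √10 = (t − 10)/(√t + √10), so |√t − √10| = |t − 10|/(√t + √10).
Restrict delta ≤ 10 so that |t − 10| < 10 forces t > 0, and then √t + √10 > √10.
Hence |√t − √10| < |t − 10|/√10, which is < eps once |t − 10| < √10·eps.
Take delta = min(10, √10·eps). If 0 < |t − 10| < delta then t > 0 and |√t − √10| < |t − 10|/√10 < eps.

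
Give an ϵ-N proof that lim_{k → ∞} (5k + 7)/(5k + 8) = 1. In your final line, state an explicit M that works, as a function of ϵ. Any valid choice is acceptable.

M = (1/5)/ϵ

Let ϵ > 0. For k ≥ 1, |(5k + 7)/(5k + 8) − 1| = |-5|/(5(5k + 8)) = 5/(5(5k + 8)).
Since 5k + 8 ≥ 5k for k ≥ 1, this is ≤ 5/(5·5k) = (1/5)/k.
So |(5k + 7)/(5k + 8) − 1| < ϵ whenever k > (1/5)/ϵ.
Take M = (1/5)/ϵ. If k > M then |(5k + 7)/(5k + 8) − 1| ≤ (1/5)/k < ϵ.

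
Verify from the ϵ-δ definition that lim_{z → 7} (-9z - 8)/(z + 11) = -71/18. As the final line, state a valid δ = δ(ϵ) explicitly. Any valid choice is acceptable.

Let ϵ > 0. We want δ > 0 with 0 < |z − 7| < δ ⇒ |(-9z - 8)/(z + 11) + 71/18| < ϵ.
Combining over a common denominator, (-9z - 8)/(z + 11) + 71/18 = [(-9z - 8)·18 − (-71)·(z + 11)] / [18·(z + 11)] = -91(z − 7) / (18(z + 11)).
So |(-9z - 8)/(z + 11) + 71/18| = 91|z − 7| / (18·|z + 11|).
Restrict δ ≤ 9. Then |z − 7| < 9 gives |z + 11| = |(z − 7) + 18| ≥ 18 − 9 = 9.
Hence |(-9z - 8)/(z + 11) + 71/18| < 91|z − 7|/(18·9) = (91/162)|z − 7|, which is < ϵ once |z − 7| < (162/91)ϵ.
Take δ = min(9, (162/91)ϵ). Then 0 < |z − 7| < δ forces both bounds, so |(-9z - 8)/(z + 11) + 71/18| < ϵ.

δ = min(9, (162/91)ϵ)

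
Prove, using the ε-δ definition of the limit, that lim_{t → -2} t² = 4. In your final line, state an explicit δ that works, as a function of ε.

δ = min(1, ε/5)

Suppose ε > 0. We seek δ > 0 with 0 < |t + 2| < δ ⇒ |t² − 4| < ε.
Factor: t² − 4 = (t + 2)(t - 2), so |t² − 4| = |t + 2|·|t - 2|.
Restrict δ ≤ 1. Then |t + 2| < 1 gives |t| < 3, so by the triangle inequality |t - 2| ≤ 3 + 2 = 5.
Hence |t² − 4| ≤ 5|t + 2|, which is < ε once |t + 2| < ε/5.
Take δ = min(1, ε/5). If 0 < |t + 2| < δ then both bounds hold and |t² − 4| ≤ 5|t + 2| < 5·(ε/5) = ε.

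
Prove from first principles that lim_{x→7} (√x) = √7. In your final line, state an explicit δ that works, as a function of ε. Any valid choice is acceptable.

δ = min(7, √7·ε)

Suppose ε > 0. We want δ > 0 such that 0 < |x − 7| < δ implies |√x − √7| < ε.
Multiplying by the conjugate, |√x − √7| = |x − 7|/(√x + √7).
Restrict δ ≤ 7 so that |x − 7| < 7 forces x > 0, and then √x + √7 > √7.
Hence |√x − √7| < |x − 7|/√7, which is < ε once |x − 7| < √7·ε.
Take δ = min(7, √7·ε). If 0 < |x − 7| < δ then x > 0 and |√x − √7| < |x − 7|/√7 < ε.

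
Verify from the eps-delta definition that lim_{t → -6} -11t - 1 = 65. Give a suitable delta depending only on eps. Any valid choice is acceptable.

Fix eps > 0. We need delta > 0 so that 0 < |t + 6| < delta implies |(-11t - 1) − 65| < eps.
Since (-11t - 1) − 65 = -11(t + 6), we have |(-11t - 1) − 65| = 11|t + 6|.
So 11|t + 6| < eps exactly when |t + 6| < eps/11.
Choosing delta = eps/11 gives |(-11t - 1) − 65| = 11|t + 6| < eps whenever |t + 6| < delta.

delta = eps/11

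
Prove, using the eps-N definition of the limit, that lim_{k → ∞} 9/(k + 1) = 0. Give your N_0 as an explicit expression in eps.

N_0 = 9/eps

Let eps > 0. For k ≥ 1, |9/(k + 1) − 0| = 9/(k + 1) ≤ 9/k.
We need 9/k < eps, i.e. k > 9/eps.
Take N_0 = 9/eps. If k > N_0 then |9/(k + 1)| ≤ 9/k < eps.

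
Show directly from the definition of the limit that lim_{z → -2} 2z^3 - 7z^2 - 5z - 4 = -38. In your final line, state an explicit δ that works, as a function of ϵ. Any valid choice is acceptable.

Let ϵ > 0. We want δ > 0 such that 0 < |z + 2| < δ implies |(2z^3 - 7z^2 - 5z - 4) + 38| < ϵ.
(2z^3 - 7z^2 - 5z - 4) + 38 = 2z^3 - 7z^2 - 5z + 34 = (z + 2)(2z^2 - 11z + 17).
So |(2z^3 - 7z^2 - 5z - 4) + 38| = |z + 2|·|2z^2 - 11z + 17|.
Assume first that |z + 2| < 1, so |z| < 3. Then |2z^2 - 11z + 17| ≤ 2·3^2 + 11·3 + 17 = 68.
Hence |(2z^3 - 7z^2 - 5z - 4) + 38| ≤ 68|z + 2| < ϵ provided |z + 2| < ϵ/68.
Take δ = min(1, ϵ/68). Then 0 < |z + 2| < δ gives both |z + 2| < 1 and |z + 2| < ϵ/68, so |(2z^3 - 7z^2 - 5z - 4) + 38| < ϵ.

δ = min(1, ϵ/68)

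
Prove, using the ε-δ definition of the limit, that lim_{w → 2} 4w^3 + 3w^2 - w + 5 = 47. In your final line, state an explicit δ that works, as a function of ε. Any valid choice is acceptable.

δ = min(1, ε/90)

Let ε > 0 be given. We want δ > 0 such that 0 < |w − 2| < δ implies |(4w^3 + 3w^2 - w + 5) − 47| < ε.
(4w^3 + 3w^2 - w + 5) − 47 = 4w^3 + 3w^2 - w - 42 = (w − 2)(4w^2 + 11w + 21).
So |(4w^3 + 3w^2 - w + 5) − 47| = |w − 2|·|4w^2 + 11w + 21|.
Assume first that |w − 2| < 1, so |w| < 3. Then |4w^2 + 11w + 21| ≤ 4·3^2 + 11·3 + 21 = 90.
Hence |(4w^3 + 3w^2 - w + 5) − 47| ≤ 90|w − 2| < ε provided |w − 2| < ε/90.
Take δ = min(1, ε/90). Then 0 < |w − 2| < δ gives both |w − 2| < 1 and |w − 2| < ε/90, so |(4w^3 + 3w^2 - w + 5) − 47| < ε.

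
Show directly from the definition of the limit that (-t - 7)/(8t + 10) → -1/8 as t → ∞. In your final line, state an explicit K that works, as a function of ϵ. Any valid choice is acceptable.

K = (23/32)/ϵ

Fix ϵ > 0. We seek K > 0 such that t > K implies |(-t - 7)/(8t + 10) + 1/8| < ϵ.
(-t - 7)/(8t + 10) + 1/8 = (8(-t - 7) − (-1)(8t + 10)) / (8(8t + 10)) = -46/(8(8t + 10)).
For t > 0 we have 8t + 10 > 8t, so |(-t - 7)/(8t + 10) + 1/8| = 46/(8(8t + 10)) < 46/(8·8t) = (23/32)/t.
Thus |(-t - 7)/(8t + 10) + 1/8| < ϵ whenever t > (23/32)/ϵ.
Take K = (23/32)/ϵ. If t > K then |(-t - 7)/(8t + 10) + 1/8| < (23/32)/t < ϵ.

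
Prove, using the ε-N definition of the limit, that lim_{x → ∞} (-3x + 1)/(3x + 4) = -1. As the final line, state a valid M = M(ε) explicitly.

M = (5/3)/ε

Let ε > 0. We seek M > 0 such that x > M implies |(-3x + 1)/(3x + 4) + 1| < ε.
(-3x + 1)/(3x + 4) + 1 = (3(-3x + 1) − (-3)(3x + 4)) / (3(3x + 4)) = 15/(3(3x + 4)).
For x > 0 we have 3x + 4 > 3x, so |(-3x + 1)/(3x + 4) + 1| = 15/(3(3x + 4)) < 15/(3·3x) = (5/3)/x.
Thus |(-3x + 1)/(3x + 4) + 1| < ε whenever x > (5/3)/ε.
Take M = (5/3)/ε. If x > M then |(-3x + 1)/(3x + 4) + 1| < (5/3)/x < ε.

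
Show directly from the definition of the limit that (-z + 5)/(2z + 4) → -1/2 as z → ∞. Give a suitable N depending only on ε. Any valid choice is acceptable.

N = (7/2)/ε

Suppose ε > 0. We seek N > 0 such that z > N implies |(-z + 5)/(2z + 4) + 1/2| < ε.
(-z + 5)/(2z + 4) + 1/2 = (2(-z + 5) − (-1)(2z + 4)) / (2(2z + 4)) = 14/(2(2z + 4)).
For z > 0 we have 2z + 4 > 2z, so |(-z + 5)/(2z + 4) + 1/2| = 14/(2(2z + 4)) < 14/(2·2z) = (7/2)/z.
Thus |(-z + 5)/(2z + 4) + 1/2| < ε whenever z > (7/2)/ε.
Take N = (7/2)/ε. If z > N then |(-z + 5)/(2z + 4) + 1/2| < (7/2)/z < ε.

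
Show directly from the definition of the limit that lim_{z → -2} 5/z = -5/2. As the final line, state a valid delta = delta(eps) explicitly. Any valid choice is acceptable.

Suppose eps > 0. We seek delta > 0 such that 0 < |z + 2| < delta implies |5/z + 5/2| < eps.
|5/z + 5/2| = 5·|-2 − z|/(2·|z|) = 5|z + 2|/(2|z|).
Restrict delta ≤ 1. Then |z + 2| < 1 gives |z| > 1, so 2|z| > 2.
Then |5/z + 5/2| < 5|z + 2|/2, which is < eps when |z + 2| < (2/5)eps.
Take delta = min(1, (2/5)eps). Then 0 < |z + 2| < delta gives both |z + 2| < 1 and |z + 2| < (2/5)eps, so |5/z + 5/2| < eps.

delta = min(1, (2/5)eps)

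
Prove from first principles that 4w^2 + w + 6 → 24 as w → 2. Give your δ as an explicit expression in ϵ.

Suppose ϵ > 0. We want δ > 0 such that 0 < |w − 2| < δ implies |(4w^2 + w + 6) − 24| < ϵ.
(4w^2 + w + 6) − 24 = 4w^2 + w - 18 = (w − 2)(4w + 9).
So |(4w^2 + w + 6) − 24| = |w − 2|·|4w + 9|.
Require δ ≤ 1. Then |w − 2| < 1 gives |w| < 3, and by the triangle inequality |4w + 9| ≤ 4·3 + 9 = 21.
Hence |(4w^2 + w + 6) − 24| ≤ 21|w − 2| < ϵ provided |w − 2| < ϵ/21.
Choosing δ = min(1, ϵ/21) ensures both conditions, hence |(4w^2 + w + 6) − 24| < ϵ.

δ = min(1, ϵ/21)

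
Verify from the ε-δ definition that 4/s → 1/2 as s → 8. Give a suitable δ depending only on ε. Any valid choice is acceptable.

Let ε > 0. We seek δ > 0 such that 0 < |s − 8| < δ implies |4/s − (1/2)| < ε.
|4/s − (1/2)| = 4·|8 − s|/(8·|s|) = 4|s − 8|/(8|s|).
Require δ ≤ 4 so that |s| > 8 − 4 = 4, hence 8|s| > 32.
Then |4/s − (1/2)| < 4|s − 8|/32, which is < ε when |s − 8| < 8ε.
Take δ = min(4, 8ε). Then 0 < |s − 8| < δ gives both |s − 8| < 4 and |s − 8| < 8ε, so |4/s − (1/2)| < ε.

δ = min(4, 8ε)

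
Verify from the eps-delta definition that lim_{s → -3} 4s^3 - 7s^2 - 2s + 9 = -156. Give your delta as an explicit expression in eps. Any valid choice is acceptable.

Suppose eps > 0. We want delta > 0 such that 0 < |s + 3| < delta implies |(4s^3 - 7s^2 - 2s + 9) + 156| < eps.
(4s^3 - 7s^2 - 2s + 9) + 156 = 4s^3 - 7s^2 - 2s + 165 = (s + 3)(4s^2 - 19s + 55).
So |(4s^3 - 7s^2 - 2s + 9) + 156| = |s + 3|·|4s^2 - 19s + 55|.
Require delta ≤ 1. Then |s + 3| < 1 gives |s| < 4, and by the triangle inequality |4s^2 - 19s + 55| ≤ 4·4^2 + 19·4 + 55 = 195.
Hence |(4s^3 - 7s^2 - 2s + 9) + 156| ≤ 195|s + 3| < eps provided |s + 3| < eps/195.
Choosing delta = min(1, eps/195) ensures both conditions, hence |(4s^3 - 7s^2 - 2s + 9) + 156| < eps.

delta = min(1, eps/195)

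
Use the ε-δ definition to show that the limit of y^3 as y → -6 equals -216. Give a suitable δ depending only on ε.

δ = min(1, ε/127)

Suppose ε > 0. We seek δ > 0 with 0 < |y + 6| < δ ⇒ |y^3 + 216| < ε.
Factor: y^3 + 216 = (y + 6)(y^2 - 6y + 36), so |y^3 + 216| = |y + 6|·|y^2 - 6y + 36|.
Impose δ ≤ 1 so that |y| < 7; then |y^2 - 6y + 36| ≤ 127.
Hence |y^3 + 216| ≤ 127|y + 6|, which is < ε once |y + 6| < ε/127.
Take δ = min(1, ε/127). If 0 < |y + 6| < δ then both bounds hold and |y^3 + 216| ≤ 127|y + 6| < 127·(ε/127) = ε.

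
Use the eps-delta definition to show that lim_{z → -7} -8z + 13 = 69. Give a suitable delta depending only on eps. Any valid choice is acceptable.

delta = eps/8

Suppose eps > 0. We need delta > 0 so that 0 < |z + 7| < delta implies |(-8z + 13) − 69| < eps.
|(-8z + 13) − 69| = |-8z - 56| = 8|z + 7|.
Thus it suffices that |z + 7| < eps/8.
Choosing delta = eps/8 gives |(-8z + 13) − 69| = 8|z + 7| < eps whenever |z + 7| < delta.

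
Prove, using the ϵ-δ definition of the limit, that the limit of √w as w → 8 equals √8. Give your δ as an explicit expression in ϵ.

Fix ϵ > 0. We want δ > 0 such that 0 < |w − 8| < δ implies |√w − √8| < ϵ.
Multiplying by the conjugate, |√w − √8| = |w − 8|/(√w + √8).
Restrict δ ≤ 8 so that |w − 8| < 8 forces w > 0, and then √w + √8 > √8.
Hence |√w − √8| < |w − 8|/√8, which is < ϵ once |w − 8| < √8·ϵ.
Take δ = min(8, √8·ϵ). If 0 < |w − 8| < δ then w > 0 and |√w − √8| < |w − 8|/√8 < ϵ.

δ = min(8, √8·ϵ)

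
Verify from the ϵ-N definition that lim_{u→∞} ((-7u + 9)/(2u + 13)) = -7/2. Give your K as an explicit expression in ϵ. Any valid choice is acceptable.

K = (109/4)/ϵ

Let ϵ > 0 be given. We seek K > 0 such that u > K implies |(-7u + 9)/(2u + 13) + 7/2| < ϵ.
(-7u + 9)/(2u + 13) + 7/2 = (2(-7u + 9) − (-7)(2u + 13)) / (2(2u + 13)) = 109/(2(2u + 13)).
For u > 0 we have 2u + 13 > 2u, so |(-7u + 9)/(2u + 13) + 7/2| = 109/(2(2u + 13)) < 109/(2·2u) = (109/4)/u.
Thus |(-7u + 9)/(2u + 13) + 7/2| < ϵ whenever u > (109/4)/ϵ.
Take K = (109/4)/ϵ. If u > K then |(-7u + 9)/(2u + 13) + 7/2| < (109/4)/u < ϵ.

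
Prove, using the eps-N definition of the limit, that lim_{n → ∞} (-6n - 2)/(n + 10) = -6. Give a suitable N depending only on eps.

Suppose eps > 0. For n ≥ 1, |(-6n - 2)/(n + 10) + 6| = |58|/((n + 10)) = 58/((n + 10)).
Since n + 10 ≥ n for n ≥ 1, this is ≤ 58/(n) = 58/n.
So |(-6n - 2)/(n + 10) + 6| < eps whenever n > 58/eps.
Take N = 58/eps. If n > N then |(-6n - 2)/(n + 10) + 6| ≤ 58/n < eps.

N = 58/eps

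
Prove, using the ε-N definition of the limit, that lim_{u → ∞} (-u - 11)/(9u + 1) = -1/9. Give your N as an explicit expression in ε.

N = (98/81)/ε

Let ε > 0 be given. We seek N > 0 such that u > N implies |(-u - 11)/(9u + 1) + 1/9| < ε.
(-u - 11)/(9u + 1) + 1/9 = (9(-u - 11) − (-1)(9u + 1)) / (9(9u + 1)) = -98/(9(9u + 1)).
For u > 0 we have 9u + 1 > 9u, so |(-u - 11)/(9u + 1) + 1/9| = 98/(9(9u + 1)) < 98/(9·9u) = (98/81)/u.
Thus |(-u - 11)/(9u + 1) + 1/9| < ε whenever u > (98/81)/ε.
Take N = (98/81)/ε. If u > N then |(-u - 11)/(9u + 1) + 1/9| < (98/81)/u < ε.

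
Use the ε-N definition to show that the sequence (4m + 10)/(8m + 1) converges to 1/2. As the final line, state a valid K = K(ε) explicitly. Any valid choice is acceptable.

K = (19/16)/ε

Fix ε > 0. For m ≥ 1, |(4m + 10)/(8m + 1) − (1/2)| = |76|/(8(8m + 1)) = 76/(8(8m + 1)).
Since 8m + 1 ≥ 8m for m ≥ 1, this is ≤ 76/(8·8m) = (19/16)/m.
So |(4m + 10)/(8m + 1) − (1/2)| < ε whenever m > (19/16)/ε.
Take K = (19/16)/ε. If m > K then |(4m + 10)/(8m + 1) − (1/2)| ≤ (19/16)/m < ε.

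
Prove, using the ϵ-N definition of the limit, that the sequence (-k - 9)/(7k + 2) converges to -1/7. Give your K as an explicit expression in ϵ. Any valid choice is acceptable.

Suppose ϵ > 0. For k ≥ 1, |(-k - 9)/(7k + 2) + 1/7| = |-61|/(7(7k + 2)) = 61/(7(7k + 2)).
Since 7k + 2 ≥ 7k for k ≥ 1, this is ≤ 61/(7·7k) = (61/49)/k.
So |(-k - 9)/(7k + 2) + 1/7| < ϵ whenever k > (61/49)/ϵ.
Take K = (61/49)/ϵ. If k > K then |(-k - 9)/(7k + 2) + 1/7| ≤ (61/49)/k < ϵ.

K = (61/49)/ϵ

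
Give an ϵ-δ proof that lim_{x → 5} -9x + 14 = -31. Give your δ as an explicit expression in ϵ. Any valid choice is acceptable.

δ = ϵ/9

Let ϵ > 0. We need δ > 0 so that 0 < |x − 5| < δ implies |(-9x + 14) + 31| < ϵ.
Since (-9x + 14) + 31 = -9(x − 5), we have |(-9x + 14) + 31| = 9|x − 5|.
Thus it suffices that |x − 5| < ϵ/9.
Choosing δ = ϵ/9 gives |(-9x + 14) + 31| = 9|x − 5| < ϵ whenever |x − 5| < δ.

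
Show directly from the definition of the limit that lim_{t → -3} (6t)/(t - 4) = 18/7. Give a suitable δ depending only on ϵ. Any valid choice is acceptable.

Let ϵ > 0 be given. We want δ > 0 with 0 < |t + 3| < δ ⇒ |(6t)/(t - 4) − (18/7)| < ϵ.
Combining over a common denominator, (6t)/(t - 4) − (18/7) = [(6t)·(-7) − (-18)·(t - 4)] / [(-7)·(t - 4)] = -24(t + 3) / ((-7)(t - 4)).
So |(6t)/(t - 4) − (18/7)| = 24|t + 3| / (7·|t − 4|).
Restrict δ ≤ 7/2. Then |t + 3| < 7/2 gives |t − 4| = |(t + 3) + (-7)| ≥ 7 − 7/2 = 7/2.
Hence |(6t)/(t - 4) − (18/7)| < 24|t + 3|/(7·(7/2)) = (48/49)|t + 3|, which is < ϵ once |t + 3| < (49/48)ϵ.
Take δ = min(7/2, (49/48)ϵ). Then 0 < |t + 3| < δ forces both bounds, so |(6t)/(t - 4) − (18/7)| < ϵ.

δ = min(7/2, (49/48)ϵ)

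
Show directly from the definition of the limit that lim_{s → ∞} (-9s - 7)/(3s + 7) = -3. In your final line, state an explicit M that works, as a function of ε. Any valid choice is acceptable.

M = (14/3)/ε

Fix ε > 0. We seek M > 0 such that s > M implies |(-9s - 7)/(3s + 7) + 3| < ε.
(-9s - 7)/(3s + 7) + 3 = (3(-9s - 7) − (-9)(3s + 7)) / (3(3s + 7)) = 42/(3(3s + 7)).
For s > 0 we have 3s + 7 > 3s, so |(-9s - 7)/(3s + 7) + 3| = 42/(3(3s + 7)) < 42/(3·3s) = (14/3)/s.
Thus |(-9s - 7)/(3s + 7) + 3| < ε whenever s > (14/3)/ε.
Take M = (14/3)/ε. If s > M then |(-9s - 7)/(3s + 7) + 3| < (14/3)/s < ε.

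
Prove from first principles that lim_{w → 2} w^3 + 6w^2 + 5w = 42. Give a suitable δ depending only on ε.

δ = min(1, ε/54)

Fix ε > 0. We want δ > 0 such that 0 < |w − 2| < δ implies |(w^3 + 6w^2 + 5w) − 42| < ε.
(w^3 + 6w^2 + 5w) − 42 = w^3 + 6w^2 + 5w - 42 = (w − 2)(w^2 + 8w + 21).
So |(w^3 + 6w^2 + 5w) − 42| = |w − 2|·|w^2 + 8w + 21|.
Assume first that |w − 2| < 1, so |w| < 3. Then |w^2 + 8w + 21| ≤ 3^2 + 8·3 + 21 = 54.
Hence |(w^3 + 6w^2 + 5w) − 42| ≤ 54|w − 2| < ε provided |w − 2| < ε/54.
Choosing δ = min(1, ε/54) ensures both conditions, hence |(w^3 + 6w^2 + 5w) − 42| < ε.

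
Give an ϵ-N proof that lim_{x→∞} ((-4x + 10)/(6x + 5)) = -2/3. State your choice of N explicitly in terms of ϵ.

Fix ϵ > 0. We seek N > 0 such that x > N implies |(-4x + 10)/(6x + 5) + 2/3| < ϵ.
(-4x + 10)/(6x + 5) + 2/3 = (6(-4x + 10) − (-4)(6x + 5)) / (6(6x + 5)) = 80/(6(6x + 5)).
For x > 0 we have 6x + 5 > 6x, so |(-4x + 10)/(6x + 5) + 2/3| = 80/(6(6x + 5)) < 80/(6·6x) = (20/9)/x.
Thus |(-4x + 10)/(6x + 5) + 2/3| < ϵ whenever x > (20/9)/ϵ.
Take N = (20/9)/ϵ. If x > N then |(-4x + 10)/(6x + 5) + 2/3| < (20/9)/x < ϵ.

N = (20/9)/ϵ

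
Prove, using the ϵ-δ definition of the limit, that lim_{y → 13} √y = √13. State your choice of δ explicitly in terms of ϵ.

δ = min(13, √13·ϵ)

Suppose ϵ > 0. We want δ > 0 such that 0 < |y − 13| < δ implies |√y − √13| < ϵ.
Multiplying by the conjugate, |√y − √13| = |y − 13|/(√y + √13).
Restrict δ ≤ 13 so that |y − 13| < 13 forces y > 0, and then √y + √13 > √13.
Hence |√y − √13| < |y − 13|/√13, which is < ϵ once |y − 13| < √13·ϵ.
Take δ = min(13, √13·ϵ). If 0 < |y − 13| < δ then y > 0 and |√y − √13| < |y − 13|/√13 < ϵ.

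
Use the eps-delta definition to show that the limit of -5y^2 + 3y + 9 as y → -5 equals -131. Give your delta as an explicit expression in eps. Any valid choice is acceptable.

delta = min(1, eps/58)

Suppose eps > 0. We want delta > 0 such that 0 < |y + 5| < delta implies |(-5y^2 + 3y + 9) + 131| < eps.
(-5y^2 + 3y + 9) + 131 = -5y^2 + 3y + 140 = (y + 5)(-5y + 28).
So |(-5y^2 + 3y + 9) + 131| = |y + 5|·|-5y + 28|.
Assume first that |y + 5| < 1, so |y| < 6. Then |-5y + 28| ≤ 5·6 + 28 = 58.
Hence |(-5y^2 + 3y + 9) + 131| ≤ 58|y + 5| < eps provided |y + 5| < eps/58.
Choosing delta = min(1, eps/58) ensures both conditions, hence |(-5y^2 + 3y + 9) + 131| < eps.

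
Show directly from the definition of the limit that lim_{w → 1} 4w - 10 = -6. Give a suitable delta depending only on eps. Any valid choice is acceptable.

Fix eps > 0. We need delta > 0 so that 0 < |w − 1| < delta implies |(4w - 10) + 6| < eps.
|(4w - 10) + 6| = |4w - 4| = 4|w − 1|.
Thus it suffices that |w − 1| < eps/4.
Take delta = eps/4. If 0 < |w − 1| < delta then |(4w - 10) + 6| = 4|w − 1| < 4·(eps/4) = eps.

delta = eps/4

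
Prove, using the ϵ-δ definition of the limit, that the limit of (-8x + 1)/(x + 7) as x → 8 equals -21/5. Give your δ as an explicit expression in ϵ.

Suppose ϵ > 0. We want δ > 0 with 0 < |x − 8| < δ ⇒ |(-8x + 1)/(x + 7) + 21/5| < ϵ.
Combining over a common denominator, (-8x + 1)/(x + 7) + 21/5 = [(-8x + 1)·15 − (-63)·(x + 7)] / [15·(x + 7)] = -57(x − 8) / (15(x + 7)).
So |(-8x + 1)/(x + 7) + 21/5| = 57|x − 8| / (15·|x + 7|).
Restrict δ ≤ 15/2. Then |x − 8| < 15/2 gives |x + 7| = |(x − 8) + 15| ≥ 15 − 15/2 = 15/2.
Hence |(-8x + 1)/(x + 7) + 21/5| < 57|x − 8|/(15·(15/2)) = (38/75)|x − 8|, which is < ϵ once |x − 8| < (75/38)ϵ.
Take δ = min(15/2, (75/38)ϵ). Then 0 < |x − 8| < δ forces both bounds, so |(-8x + 1)/(x + 7) + 21/5| < ϵ.

δ = min(15/2, (75/38)ϵ)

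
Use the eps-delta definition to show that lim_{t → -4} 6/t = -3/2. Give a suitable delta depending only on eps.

Let eps > 0 be given. We seek delta > 0 such that 0 < |t + 4| < delta implies |6/t + 3/2| < eps.
|6/t + 3/2| = 6·|-4 − t|/(4·|t|) = 6|t + 4|/(4|t|).
Restrict delta ≤ 2. Then |t + 4| < 2 gives |t| > 2, so 4|t| > 8.
Then |6/t + 3/2| < 6|t + 4|/8, which is < eps when |t + 4| < (4/3)eps.
Take delta = min(2, (4/3)eps). Then 0 < |t + 4| < delta gives both |t + 4| < 2 and |t + 4| < (4/3)eps, so |6/t + 3/2| < eps.

delta = min(2, (4/3)eps)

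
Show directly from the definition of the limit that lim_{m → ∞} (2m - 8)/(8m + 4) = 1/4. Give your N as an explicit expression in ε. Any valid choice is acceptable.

N = (9/8)/ε

Suppose ε > 0. For m ≥ 1, |(2m - 8)/(8m + 4) − (1/4)| = |-72|/(8(8m + 4)) = 72/(8(8m + 4)).
Since 8m + 4 ≥ 8m for m ≥ 1, this is ≤ 72/(8·8m) = (9/8)/m.
So |(2m - 8)/(8m + 4) − (1/4)| < ε whenever m > (9/8)/ε.
Take N = (9/8)/ε. If m > N then |(2m - 8)/(8m + 4) − (1/4)| ≤ (9/8)/m < ε.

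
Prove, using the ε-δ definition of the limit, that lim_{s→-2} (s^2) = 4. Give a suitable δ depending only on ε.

δ = min(1, ε/5)

Suppose ε > 0. We seek δ > 0 with 0 < |s + 2| < δ ⇒ |s^2 − 4| < ε.
Factor: s^2 − 4 = (s + 2)(s - 2), so |s^2 − 4| = |s + 2|·|s - 2|.
Impose δ ≤ 1 so that |s| < 3; then |s - 2| ≤ 5.
Hence |s^2 − 4| ≤ 5|s + 2|, which is < ε once |s + 2| < ε/5.
Take δ = min(1, ε/5). If 0 < |s + 2| < δ then both bounds hold and |s^2 − 4| ≤ 5|s + 2| < 5·(ε/5) = ε.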